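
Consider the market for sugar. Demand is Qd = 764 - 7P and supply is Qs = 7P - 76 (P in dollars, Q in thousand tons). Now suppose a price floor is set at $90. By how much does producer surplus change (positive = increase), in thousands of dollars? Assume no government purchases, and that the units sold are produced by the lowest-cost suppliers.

Without the control the market clears where 764 - 7P = 7P - 76, i.e. P* = 60 and Q* = 344.
Since 90 > 60, the floor is binding.
At P = 90: Qd = 764 - 7·90 = 134 and Qs = 7·90 - 76 = 554.
Producer surplus without the control is ½ · (60 - 76/7) · 344 = 59168/7.
With the floor, 134 units are sold at 90. The supply price at Q = 134 is 30, so PS = ½ · [(90 - 76/7) + (90 - 30)] · 134 = 65258/7.
Change in producer surplus = 65258/7 - 59168/7 = 870.

870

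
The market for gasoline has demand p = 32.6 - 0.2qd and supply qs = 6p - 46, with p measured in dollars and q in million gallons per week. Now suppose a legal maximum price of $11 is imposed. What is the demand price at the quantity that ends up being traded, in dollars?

Rearranging demand gives qd = 163 - 5p. In a free market, 163 - 5p = 6p - 46 gives the equilibrium p* = 19, q* = 68.
Since 11 < 19, the ceiling is binding.
At p = 11: qd = 163 - 5·11 = 108 and qs = 6·11 - 46 = 20.
Only 20 units reach the market. On the demand curve, the marginal buyer's willingness to pay at q = 20 is (163 - 20)/5 = 28.6.

28.6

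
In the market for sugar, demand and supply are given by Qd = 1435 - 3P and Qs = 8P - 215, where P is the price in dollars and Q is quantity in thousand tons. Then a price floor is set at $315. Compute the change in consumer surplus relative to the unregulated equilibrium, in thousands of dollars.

In a free market, 1435 - 3P = 8P - 215 gives the equilibrium P* = 150, Q* = 985.
The floor of 315 is above the equilibrium price 150, so it binds.
At P = 315: Qd = 1435 - 3·315 = 490 and Qs = 8·315 - 215 = 2305.
Consumer surplus without the control is ½ · (1435/3 - 150) · 985 = 970225/6.
With the floor, consumers buy 490 units at 315, so CS = ½ · (1435/3 - 315) · 490 = 120050/3.
Change in consumer surplus = 120050/3 - 970225/6 = -121687.5.

-121687.5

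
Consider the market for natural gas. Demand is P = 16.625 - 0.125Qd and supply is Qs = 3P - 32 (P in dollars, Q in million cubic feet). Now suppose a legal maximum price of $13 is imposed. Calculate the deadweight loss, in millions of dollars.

Rearranging demand gives Qd = 133 - 8P. Setting quantity demanded equal to quantity supplied, 133 - 8P = 3P - 32, gives P* = 15 and Q* = 13.
The ceiling of 13 is below the equilibrium price 15, so it binds.
At P = 13: Qd = 133 - 8·13 = 29 and Qs = 3·13 - 32 = 7.
Quantity traded falls to 7. At Q = 7 the demand price is (133 - 7)/8 = 15.75 and the supply price is (32 + 7)/3 = 13.
Deadweight loss = ½ · (15.75 - 13) · (13 - 7) = ½ · 2.75 · 6 = 8.25.

8.25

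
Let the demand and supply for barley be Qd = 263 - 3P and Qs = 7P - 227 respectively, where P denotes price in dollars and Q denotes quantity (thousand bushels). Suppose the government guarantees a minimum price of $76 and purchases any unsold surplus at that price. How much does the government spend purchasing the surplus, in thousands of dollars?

In a free market, 263 - 3P = 7P - 227 gives the equilibrium P* = 49, Q* = 116.
Because the floor (76) lies above the market-clearing price, it is binding.
At P = 76: Qd = 263 - 3·76 = 35 and Qs = 7·76 - 227 = 305.
Surplus = Qs - Qd = 270.
Government expenditure = surplus × support price = 270 × 76 = 20520.

20520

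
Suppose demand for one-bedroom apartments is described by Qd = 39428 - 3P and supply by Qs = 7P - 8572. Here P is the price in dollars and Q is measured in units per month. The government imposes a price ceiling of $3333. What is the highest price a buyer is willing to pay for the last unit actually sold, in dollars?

8223

Without the control the market clears where 39428 - 3P = 7P - 8572, i.e. P* = 4800 and Q* = 25028.
Because the ceiling (3333) lies below the market-clearing price, it is binding.
At P = 3333: Qd = 39428 - 3·3333 = 29429 and Qs = 7·3333 - 8572 = 14759.
Only 14759 units reach the market. On the demand curve, the marginal buyer's willingness to pay at Q = 14759 is (39428 - 14759)/3 = 8223.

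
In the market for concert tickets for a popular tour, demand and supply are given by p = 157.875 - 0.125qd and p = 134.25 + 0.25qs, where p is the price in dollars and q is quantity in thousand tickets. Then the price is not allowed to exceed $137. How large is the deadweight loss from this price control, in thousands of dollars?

507

Rearranging demand gives qd = 1263 - 8p; rearranging supply gives qs = 4p - 537. Without the control the market clears where 1263 - 8p = 4p - 537, i.e. p* = 150 and q* = 63.
The ceiling of 137 is below the equilibrium price 150, so it binds.
At p = 137: qd = 1263 - 8·137 = 167 and qs = 4·137 - 537 = 11.
Quantity traded falls to 11. At q = 11 the demand price is (1263 - 11)/8 = 156.5 and the supply price is (537 + 11)/4 = 137.
Deadweight loss = ½ · (156.5 - 137) · (63 - 11) = ½ · 19.5 · 52 = 507.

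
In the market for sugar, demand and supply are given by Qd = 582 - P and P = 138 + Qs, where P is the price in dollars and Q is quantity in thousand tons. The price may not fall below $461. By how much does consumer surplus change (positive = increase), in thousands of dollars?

-17321.5

Rearranging supply gives Qs = P - 138. Equilibrium: 582 - P = P - 138, so 720 = 2P and P* = 360, Q* = 222.
Because the floor (461) lies above the market-clearing price, it is binding.
At P = 461: Qd = 582 - 461 = 121 and Qs = 461 - 138 = 323.
Consumer surplus without the control is ½ · (582 - 360) · 222 = 24642.
With the floor, consumers buy 121 units at 461, so CS = ½ · (582 - 461) · 121 = 7320.5.
Change in consumer surplus = 7320.5 - 24642 = -17321.5.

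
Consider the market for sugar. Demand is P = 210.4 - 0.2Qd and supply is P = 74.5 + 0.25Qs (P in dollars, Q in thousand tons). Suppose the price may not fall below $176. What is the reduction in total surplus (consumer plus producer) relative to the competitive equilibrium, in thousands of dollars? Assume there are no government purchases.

Rearranging demand gives Qd = 1052 - 5P; rearranging supply gives Qs = 4P - 298. Equilibrium: 1052 - 5P = 4P - 298, so 1350 = 9P and P* = 150, Q* = 302.
Since 176 > 150, the floor is binding.
At P = 176: Qd = 1052 - 5·176 = 172 and Qs = 4·176 - 298 = 406.
Quantity traded falls to 172. At Q = 172 the demand price is (1052 - 172)/5 = 176 and the supply price is (298 + 172)/4 = 117.5.
Deadweight loss = ½ · (176 - 117.5) · (302 - 172) = ½ · 58.5 · 130 = 3802.5.

3802.5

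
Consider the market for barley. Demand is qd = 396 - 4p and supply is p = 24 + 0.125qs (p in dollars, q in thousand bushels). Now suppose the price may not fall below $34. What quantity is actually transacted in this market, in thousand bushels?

Rearranging supply gives qs = 8p - 192. Equilibrium: 396 - 4p = 8p - 192, so 588 = 12p and p* = 49, q* = 200.
Since 34 is below p* = 49, the floor does not bind and the free-market outcome prevails.

200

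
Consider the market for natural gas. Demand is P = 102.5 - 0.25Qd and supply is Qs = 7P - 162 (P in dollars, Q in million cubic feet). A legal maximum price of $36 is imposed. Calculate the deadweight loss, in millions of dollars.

2464

Rearranging demand gives Qd = 410 - 4P. In a free market, 410 - 4P = 7P - 162 gives the equilibrium P* = 52, Q* = 202.
The ceiling of 36 is below the equilibrium price 52, so it binds.
At P = 36: Qd = 410 - 4·36 = 266 and Qs = 7·36 - 162 = 90.
Quantity traded falls to 90. At Q = 90 the demand price is (410 - 90)/4 = 80 and the supply price is (162 + 90)/7 = 36.
Deadweight loss = ½ · (80 - 36) · (202 - 90) = ½ · 44 · 112 = 2464.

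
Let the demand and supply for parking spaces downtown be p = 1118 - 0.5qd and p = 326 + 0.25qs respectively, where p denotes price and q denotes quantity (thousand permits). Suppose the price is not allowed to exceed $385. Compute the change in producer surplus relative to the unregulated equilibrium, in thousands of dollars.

-132430

Rearranging demand gives qd = 2236 - 2p; rearranging supply gives qs = 4p - 1304. In a free market, 2236 - 2p = 4p - 1304 gives the equilibrium p* = 590, q* = 1056.
Because the ceiling (385) lies below the market-clearing price, it is binding.
At p = 385: qd = 2236 - 2·385 = 1466 and qs = 4·385 - 1304 = 236.
Producer surplus without the control is ½ · (590 - 326) · 1056 = 139392.
With the ceiling, producers sell 236 units at 385, so PS = ½ · (385 - 326) · 236 = 6962.
Change in producer surplus = 6962 - 139392 = -132430.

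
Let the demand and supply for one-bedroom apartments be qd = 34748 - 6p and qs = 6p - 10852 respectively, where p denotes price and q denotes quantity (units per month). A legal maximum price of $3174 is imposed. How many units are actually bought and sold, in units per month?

8192

In a free market, 34748 - 6p = 6p - 10852 gives the equilibrium p* = 3800, q* = 11948.
Because the ceiling (3174) lies below the market-clearing price, it is binding.
At p = 3174: qd = 34748 - 6·3174 = 15704 and qs = 6·3174 - 10852 = 8192.
The quantity actually transacted is the short side, supply: 8192.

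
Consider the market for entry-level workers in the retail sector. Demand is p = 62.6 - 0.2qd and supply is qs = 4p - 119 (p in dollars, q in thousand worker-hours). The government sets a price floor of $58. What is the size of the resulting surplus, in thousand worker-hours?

Rearranging demand gives qd = 313 - 5p. In a free market, 313 - 5p = 4p - 119 gives the equilibrium p* = 48, q* = 73.
Since 58 > 48, the floor is binding.
At p = 58: qd = 313 - 5·58 = 23 and qs = 4·58 - 119 = 113.
Surplus = qs - qd = 113 - 23 = 90.

90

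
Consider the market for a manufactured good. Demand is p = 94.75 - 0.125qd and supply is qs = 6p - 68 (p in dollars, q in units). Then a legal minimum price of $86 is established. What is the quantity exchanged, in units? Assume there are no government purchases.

Rearranging demand gives qd = 758 - 8p. Setting quantity demanded equal to quantity supplied, 758 - 8p = 6p - 68, gives p* = 59 and q* = 286.
Because the floor (86) lies above the market-clearing price, it is binding.
At p = 86: qd = 758 - 8·86 = 70 and qs = 6·86 - 68 = 448.
The quantity actually transacted is the short side, demand: 70.

70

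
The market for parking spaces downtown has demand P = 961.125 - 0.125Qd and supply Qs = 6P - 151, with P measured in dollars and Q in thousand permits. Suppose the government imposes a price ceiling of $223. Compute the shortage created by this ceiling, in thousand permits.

4718

Rearranging demand gives Qd = 7689 - 8P. Equilibrium: 7689 - 8P = 6P - 151, so 7840 = 14P and P* = 560, Q* = 3209.
Because the ceiling (223) lies below the market-clearing price, it is binding.
At P = 223: Qd = 7689 - 8·223 = 5905 and Qs = 6·223 - 151 = 1187.
Shortage = Qd - Qs = 5905 - 1187 = 4718.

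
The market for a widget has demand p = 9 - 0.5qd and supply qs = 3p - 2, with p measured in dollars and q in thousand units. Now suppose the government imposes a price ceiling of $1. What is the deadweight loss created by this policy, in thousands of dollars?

Rearranging demand gives qd = 18 - 2p. In a free market, 18 - 2p = 3p - 2 gives the equilibrium p* = 4, q* = 10.
Because the ceiling (1) lies below the market-clearing price, it is binding.
At p = 1: qd = 18 - 2·1 = 16 and qs = 3·1 - 2 = 1.
Quantity traded falls to 1. At q = 1 the demand price is (18 - 1)/2 = 8.5 and the supply price is (2 + 1)/3 = 1.
Deadweight loss = ½ · (8.5 - 1) · (10 - 1) = ½ · 7.5 · 9 = 33.75.

33.75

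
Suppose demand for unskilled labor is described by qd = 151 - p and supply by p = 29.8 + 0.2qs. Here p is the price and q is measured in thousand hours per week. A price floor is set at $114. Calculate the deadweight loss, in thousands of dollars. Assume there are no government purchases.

2457.6

Rearranging supply gives qs = 5p - 149. Setting quantity demanded equal to quantity supplied, 151 - p = 5p - 149, gives p* = 50 and q* = 101.
Because the floor (114) lies above the market-clearing price, it is binding.
At p = 114: qd = 151 - 114 = 37 and qs = 5·114 - 149 = 421.
Quantity traded falls to 37. At q = 37 the demand price is 151 - 37 = 114 and the supply price is (149 + 37)/5 = 37.2.
Deadweight loss = ½ · (114 - 37.2) · (101 - 37) = ½ · 76.8 · 64 = 2457.6.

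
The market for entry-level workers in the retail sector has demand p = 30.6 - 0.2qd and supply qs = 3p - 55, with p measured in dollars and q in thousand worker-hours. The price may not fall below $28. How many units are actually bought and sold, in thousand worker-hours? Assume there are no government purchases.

Rearranging demand gives qd = 153 - 5p. Without the control the market clears where 153 - 5p = 3p - 55, i.e. p* = 26 and q* = 23.
Since 28 > 26, the floor is binding.
At p = 28: qd = 153 - 5·28 = 13 and qs = 3·28 - 55 = 29.
The quantity actually transacted is the short side, demand: 13.

13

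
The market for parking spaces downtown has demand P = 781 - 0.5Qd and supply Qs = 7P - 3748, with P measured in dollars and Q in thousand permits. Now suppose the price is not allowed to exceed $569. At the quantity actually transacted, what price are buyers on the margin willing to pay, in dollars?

Rearranging demand gives Qd = 1562 - 2P. Setting quantity demanded equal to quantity supplied, 1562 - 2P = 7P - 3748, gives P* = 590 and Q* = 382.
The ceiling of 569 is below the equilibrium price 590, so it binds.
At P = 569: Qd = 1562 - 2·569 = 424 and Qs = 7·569 - 3748 = 235.
Only 235 units reach the market. On the demand curve, the marginal buyer's willingness to pay at Q = 235 is (1562 - 235)/2 = 663.5.

663.5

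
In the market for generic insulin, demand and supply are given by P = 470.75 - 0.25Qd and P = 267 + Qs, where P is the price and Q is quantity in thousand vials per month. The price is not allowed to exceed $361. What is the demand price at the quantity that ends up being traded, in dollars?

447.25

Rearranging demand gives Qd = 1883 - 4P; rearranging supply gives Qs = P - 267. Setting quantity demanded equal to quantity supplied, 1883 - 4P = P - 267, gives P* = 430 and Q* = 163.
The ceiling of 361 is below the equilibrium price 430, so it binds.
At P = 361: Qd = 1883 - 4·361 = 439 and Qs = 361 - 267 = 94.
Only 94 units reach the market. On the demand curve, the marginal buyer's willingness to pay at Q = 94 is (1883 - 94)/4 = 447.25.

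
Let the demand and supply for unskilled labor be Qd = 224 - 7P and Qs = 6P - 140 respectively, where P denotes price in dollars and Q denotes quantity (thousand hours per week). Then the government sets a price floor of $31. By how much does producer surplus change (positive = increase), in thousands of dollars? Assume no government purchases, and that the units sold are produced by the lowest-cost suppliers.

-15.75

In a free market, 224 - 7P = 6P - 140 gives the equilibrium P* = 28, Q* = 28.
Since 31 > 28, the floor is binding.
At P = 31: Qd = 224 - 7·31 = 7 and Qs = 6·31 - 140 = 46.
Producer surplus without the control is ½ · (28 - 70/3) · 28 = 196/3.
With the floor, 7 units are sold at 31. The supply price at Q = 7 is 24.5, so PS = ½ · [(31 - 70/3) + (31 - 24.5)] · 7 = 595/12.
Change in producer surplus = 595/12 - 196/3 = -15.75.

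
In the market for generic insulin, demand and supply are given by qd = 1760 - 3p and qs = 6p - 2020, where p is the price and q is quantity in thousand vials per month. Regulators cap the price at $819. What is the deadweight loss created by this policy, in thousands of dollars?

In a free market, 1760 - 3p = 6p - 2020 gives the equilibrium p* = 420, q* = 500.
Since 819 is above p* = 420, the ceiling does not bind and the free-market outcome prevails.
Since the control does not bind, no trades are prevented and deadweight loss is zero.

0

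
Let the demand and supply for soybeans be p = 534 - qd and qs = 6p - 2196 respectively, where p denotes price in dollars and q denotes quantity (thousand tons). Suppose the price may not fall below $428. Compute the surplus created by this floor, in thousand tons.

Rearranging demand gives qd = 534 - p. Equilibrium: 534 - p = 6p - 2196, so 2730 = 7p and p* = 390, q* = 144.
Since 428 > 390, the floor is binding.
At p = 428: qd = 534 - 428 = 106 and qs = 6·428 - 2196 = 372.
Surplus = qs - qd = 372 - 106 = 266.

266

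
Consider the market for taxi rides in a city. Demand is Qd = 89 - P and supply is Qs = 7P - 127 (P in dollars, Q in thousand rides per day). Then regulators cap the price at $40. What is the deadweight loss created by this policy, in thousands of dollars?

Setting quantity demanded equal to quantity supplied, 89 - P = 7P - 127, gives P* = 27 and Q* = 62.
The ceiling of 40 is above the equilibrium price 27, so it is not binding; the market clears at P* = 27, Q* = 62.
Since the control does not bind, no trades are prevented and deadweight loss is zero.

0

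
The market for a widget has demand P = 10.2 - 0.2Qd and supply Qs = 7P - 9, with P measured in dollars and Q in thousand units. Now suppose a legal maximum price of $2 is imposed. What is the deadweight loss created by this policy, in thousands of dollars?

75.6

Rearranging demand gives Qd = 51 - 5P. Equilibrium: 51 - 5P = 7P - 9, so 60 = 12P and P* = 5, Q* = 26.
Because the ceiling (2) lies below the market-clearing price, it is binding.
At P = 2: Qd = 51 - 5·2 = 41 and Qs = 7·2 - 9 = 5.
Quantity traded falls to 5. At Q = 5 the demand price is (51 - 5)/5 = 9.2 and the supply price is (9 + 5)/7 = 2.
Deadweight loss = ½ · (9.2 - 2) · (26 - 5) = ½ · 7.2 · 21 = 75.6.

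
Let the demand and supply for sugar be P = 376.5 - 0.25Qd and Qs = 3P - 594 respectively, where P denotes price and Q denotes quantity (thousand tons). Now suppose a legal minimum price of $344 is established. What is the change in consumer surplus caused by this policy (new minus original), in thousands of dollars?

Rearranging demand gives Qd = 1506 - 4P. Equilibrium: 1506 - 4P = 3P - 594, so 2100 = 7P and P* = 300, Q* = 306.
Since 344 > 300, the floor is binding.
At P = 344: Qd = 1506 - 4·344 = 130 and Qs = 3·344 - 594 = 438.
Consumer surplus without the control is ½ · (376.5 - 300) · 306 = 11704.5.
With the floor, consumers buy 130 units at 344, so CS = ½ · (376.5 - 344) · 130 = 2112.5.
Change in consumer surplus = 2112.5 - 11704.5 = -9592.

-9592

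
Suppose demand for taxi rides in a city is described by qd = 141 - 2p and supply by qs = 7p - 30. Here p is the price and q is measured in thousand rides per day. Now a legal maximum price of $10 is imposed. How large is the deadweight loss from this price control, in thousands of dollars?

1275.75

Equilibrium: 141 - 2p = 7p - 30, so 171 = 9p and p* = 19, q* = 103.
Because the ceiling (10) lies below the market-clearing price, it is binding.
At p = 10: qd = 141 - 2·10 = 121 and qs = 7·10 - 30 = 40.
Quantity traded falls to 40. At q = 40 the demand price is (141 - 40)/2 = 50.5 and the supply price is (30 + 40)/7 = 10.
Deadweight loss = ½ · (50.5 - 10) · (103 - 40) = ½ · 40.5 · 63 = 1275.75.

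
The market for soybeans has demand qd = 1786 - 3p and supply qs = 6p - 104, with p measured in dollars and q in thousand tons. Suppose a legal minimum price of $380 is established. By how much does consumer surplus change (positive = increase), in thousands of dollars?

Without the control the market clears where 1786 - 3p = 6p - 104, i.e. p* = 210 and q* = 1156.
Because the floor (380) lies above the market-clearing price, it is binding.
At p = 380: qd = 1786 - 3·380 = 646 and qs = 6·380 - 104 = 2176.
Consumer surplus without the control is ½ · (1786/3 - 210) · 1156 = 668168/3.
With the floor, consumers buy 646 units at 380, so CS = ½ · (1786/3 - 380) · 646 = 208658/3.
Change in consumer surplus = 208658/3 - 668168/3 = -153170.

-153170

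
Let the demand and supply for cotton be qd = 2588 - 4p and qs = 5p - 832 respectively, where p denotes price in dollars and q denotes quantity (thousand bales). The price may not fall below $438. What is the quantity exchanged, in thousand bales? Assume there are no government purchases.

836

In a free market, 2588 - 4p = 5p - 832 gives the equilibrium p* = 380, q* = 1068.
Because the floor (438) lies above the market-clearing price, it is binding.
At p = 438: qd = 2588 - 4·438 = 836 and qs = 5·438 - 832 = 1358.
The quantity actually transacted is the short side, demand: 836.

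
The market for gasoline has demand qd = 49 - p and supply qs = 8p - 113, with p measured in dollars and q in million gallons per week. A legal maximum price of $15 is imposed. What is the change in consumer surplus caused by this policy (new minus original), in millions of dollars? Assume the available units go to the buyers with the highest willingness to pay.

-267

Setting quantity demanded equal to quantity supplied, 49 - p = 8p - 113, gives p* = 18 and q* = 31.
The ceiling of 15 is below the equilibrium price 18, so it binds.
At p = 15: qd = 49 - 15 = 34 and qs = 8·15 - 113 = 7.
Consumer surplus without the control is ½ · (49 - 18) · 31 = 480.5.
With the ceiling, 7 units are sold at 15 (assume they go to the highest-value buyers). The demand price at q = 7 is 42, so CS = ½ · [(49 - 15) + (42 - 15)] · 7 = 213.5.
Change in consumer surplus = 213.5 - 480.5 = -267.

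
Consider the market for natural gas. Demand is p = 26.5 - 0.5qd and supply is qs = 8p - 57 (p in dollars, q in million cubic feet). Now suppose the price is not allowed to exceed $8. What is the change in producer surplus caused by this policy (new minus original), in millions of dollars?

Rearranging demand gives qd = 53 - 2p. Setting quantity demanded equal to quantity supplied, 53 - 2p = 8p - 57, gives p* = 11 and q* = 31.
Because the ceiling (8) lies below the market-clearing price, it is binding.
At p = 8: qd = 53 - 2·8 = 37 and qs = 8·8 - 57 = 7.
Producer surplus without the control is ½ · (11 - 7.125) · 31 = 60.0625.
With the ceiling, producers sell 7 units at 8, so PS = ½ · (8 - 7.125) · 7 = 3.0625.
Change in producer surplus = 3.0625 - 60.0625 = -57.

-57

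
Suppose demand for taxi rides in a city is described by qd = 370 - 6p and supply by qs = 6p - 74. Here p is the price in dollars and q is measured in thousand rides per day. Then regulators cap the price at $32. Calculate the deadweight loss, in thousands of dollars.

150

Setting quantity demanded equal to quantity supplied, 370 - 6p = 6p - 74, gives p* = 37 and q* = 148.
Since 32 < 37, the ceiling is binding.
At p = 32: qd = 370 - 6·32 = 178 and qs = 6·32 - 74 = 118.
Quantity traded falls to 118. At q = 118 the demand price is (370 - 118)/6 = 42 and the supply price is (74 + 118)/6 = 32.
Deadweight loss = ½ · (42 - 32) · (148 - 118) = ½ · 10 · 30 = 150.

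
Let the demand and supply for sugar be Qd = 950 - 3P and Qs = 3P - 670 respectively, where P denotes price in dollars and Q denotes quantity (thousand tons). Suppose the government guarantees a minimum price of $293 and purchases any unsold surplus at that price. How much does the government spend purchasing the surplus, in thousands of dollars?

40434

Without the control the market clears where 950 - 3P = 3P - 670, i.e. P* = 270 and Q* = 140.
Because the floor (293) lies above the market-clearing price, it is binding.
At P = 293: Qd = 950 - 3·293 = 71 and Qs = 3·293 - 670 = 209.
Surplus = Qs - Qd = 138.
Government expenditure = surplus × support price = 138 × 293 = 40434.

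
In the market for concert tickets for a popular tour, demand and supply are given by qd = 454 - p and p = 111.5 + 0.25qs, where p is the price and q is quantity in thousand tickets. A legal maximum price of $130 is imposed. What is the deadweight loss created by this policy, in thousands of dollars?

Rearranging supply gives qs = 4p - 446. In a free market, 454 - p = 4p - 446 gives the equilibrium p* = 180, q* = 274.
Because the ceiling (130) lies below the market-clearing price, it is binding.
At p = 130: qd = 454 - 130 = 324 and qs = 4·130 - 446 = 74.
Quantity traded falls to 74. At q = 74 the demand price is 454 - 74 = 380 and the supply price is (446 + 74)/4 = 130.
Deadweight loss = ½ · (380 - 130) · (274 - 74) = ½ · 250 · 200 = 25000.

25000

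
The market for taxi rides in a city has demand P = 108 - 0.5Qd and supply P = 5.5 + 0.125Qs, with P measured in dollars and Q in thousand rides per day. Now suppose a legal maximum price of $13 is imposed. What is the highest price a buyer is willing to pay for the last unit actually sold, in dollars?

78

Rearranging demand gives Qd = 216 - 2P; rearranging supply gives Qs = 8P - 44. In a free market, 216 - 2P = 8P - 44 gives the equilibrium P* = 26, Q* = 164.
The ceiling of 13 is below the equilibrium price 26, so it binds.
At P = 13: Qd = 216 - 2·13 = 190 and Qs = 8·13 - 44 = 60.
Only 60 units reach the market. On the demand curve, the marginal buyer's willingness to pay at Q = 60 is (216 - 60)/2 = 78.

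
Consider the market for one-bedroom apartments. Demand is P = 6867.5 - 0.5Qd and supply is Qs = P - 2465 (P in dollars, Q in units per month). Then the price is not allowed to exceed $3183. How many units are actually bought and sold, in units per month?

718

Rearranging demand gives Qd = 13735 - 2P. Setting quantity demanded equal to quantity supplied, 13735 - 2P = P - 2465, gives P* = 5400 and Q* = 2935.
Because the ceiling (3183) lies below the market-clearing price, it is binding.
At P = 3183: Qd = 13735 - 2·3183 = 7369 and Qs = 3183 - 2465 = 718.
The quantity actually transacted is the short side, supply: 718.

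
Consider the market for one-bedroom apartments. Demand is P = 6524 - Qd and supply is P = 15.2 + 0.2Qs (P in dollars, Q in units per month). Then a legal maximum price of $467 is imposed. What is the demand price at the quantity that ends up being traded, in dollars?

4265

Rearranging demand gives Qd = 6524 - P; rearranging supply gives Qs = 5P - 76. Equilibrium: 6524 - P = 5P - 76, so 6600 = 6P and P* = 1100, Q* = 5424.
Since 467 < 1100, the ceiling is binding.
At P = 467: Qd = 6524 - 467 = 6057 and Qs = 5·467 - 76 = 2259.
Only 2259 units reach the market. On the demand curve, the marginal buyer's willingness to pay at Q = 2259 is (6524 - 2259) = 4265.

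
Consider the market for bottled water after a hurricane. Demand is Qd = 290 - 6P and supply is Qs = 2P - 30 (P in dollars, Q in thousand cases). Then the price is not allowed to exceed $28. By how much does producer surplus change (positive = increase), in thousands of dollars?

Setting quantity demanded equal to quantity supplied, 290 - 6P = 2P - 30, gives P* = 40 and Q* = 50.
Since 28 < 40, the ceiling is binding.
At P = 28: Qd = 290 - 6·28 = 122 and Qs = 2·28 - 30 = 26.
Producer surplus without the control is ½ · (40 - 15) · 50 = 625.
With the ceiling, producers sell 26 units at 28, so PS = ½ · (28 - 15) · 26 = 169.
Change in producer surplus = 169 - 625 = -456.

-456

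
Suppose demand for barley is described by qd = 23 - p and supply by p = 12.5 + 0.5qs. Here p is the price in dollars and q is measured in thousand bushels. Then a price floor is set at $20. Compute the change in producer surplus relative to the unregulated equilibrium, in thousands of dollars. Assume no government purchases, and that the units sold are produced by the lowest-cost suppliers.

Rearranging supply gives qs = 2p - 25. Without the control the market clears where 23 - p = 2p - 25, i.e. p* = 16 and q* = 7.
Because the floor (20) lies above the market-clearing price, it is binding.
At p = 20: qd = 23 - 20 = 3 and qs = 2·20 - 25 = 15.
Producer surplus without the control is ½ · (16 - 12.5) · 7 = 12.25.
With the floor, 3 units are sold at 20. The supply price at q = 3 is 14, so PS = ½ · [(20 - 12.5) + (20 - 14)] · 3 = 20.25.
Change in producer surplus = 20.25 - 12.25 = 8.

8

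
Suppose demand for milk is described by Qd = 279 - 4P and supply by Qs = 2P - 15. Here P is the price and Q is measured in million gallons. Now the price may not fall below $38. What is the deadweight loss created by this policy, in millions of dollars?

Setting quantity demanded equal to quantity supplied, 279 - 4P = 2P - 15, gives P* = 49 and Q* = 83.
The floor of 38 is below the equilibrium price 49, so it is not binding; the market clears at P* = 49, Q* = 83.
Since the control does not bind, no trades are prevented and deadweight loss is zero.

0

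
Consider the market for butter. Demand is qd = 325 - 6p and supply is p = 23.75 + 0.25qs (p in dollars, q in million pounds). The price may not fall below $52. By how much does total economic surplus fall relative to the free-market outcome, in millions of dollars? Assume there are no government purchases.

Rearranging supply gives qs = 4p - 95. In a free market, 325 - 6p = 4p - 95 gives the equilibrium p* = 42, q* = 73.
Because the floor (52) lies above the market-clearing price, it is binding.
At p = 52: qd = 325 - 6·52 = 13 and qs = 4·52 - 95 = 113.
Quantity traded falls to 13. At q = 13 the demand price is (325 - 13)/6 = 52 and the supply price is (95 + 13)/4 = 27.
Deadweight loss = ½ · (52 - 27) · (73 - 13) = ½ · 25 · 60 = 750.

750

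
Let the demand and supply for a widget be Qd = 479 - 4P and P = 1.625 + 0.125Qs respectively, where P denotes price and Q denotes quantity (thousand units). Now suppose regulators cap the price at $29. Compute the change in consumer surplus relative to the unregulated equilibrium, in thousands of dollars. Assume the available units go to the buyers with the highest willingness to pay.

Rearranging supply gives Qs = 8P - 13. Without the control the market clears where 479 - 4P = 8P - 13, i.e. P* = 41 and Q* = 315.
The ceiling of 29 is below the equilibrium price 41, so it binds.
At P = 29: Qd = 479 - 4·29 = 363 and Qs = 8·29 - 13 = 219.
Consumer surplus without the control is ½ · (119.75 - 41) · 315 = 12403.125.
With the ceiling, 219 units are sold at 29 (assume they go to the highest-value buyers). The demand price at Q = 219 is 65, so CS = ½ · [(119.75 - 29) + (65 - 29)] · 219 = 13879.125.
Change in consumer surplus = 13879.125 - 12403.125 = 1476.

1476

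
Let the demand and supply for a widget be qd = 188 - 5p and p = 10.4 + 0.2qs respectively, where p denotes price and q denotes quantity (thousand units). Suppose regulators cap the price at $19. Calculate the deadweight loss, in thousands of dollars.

125

Rearranging supply gives qs = 5p - 52. Without the control the market clears where 188 - 5p = 5p - 52, i.e. p* = 24 and q* = 68.
The ceiling of 19 is below the equilibrium price 24, so it binds.
At p = 19: qd = 188 - 5·19 = 93 and qs = 5·19 - 52 = 43.
Quantity traded falls to 43. At q = 43 the demand price is (188 - 43)/5 = 29 and the supply price is (52 + 43)/5 = 19.
Deadweight loss = ½ · (29 - 19) · (68 - 43) = ½ · 10 · 25 = 125.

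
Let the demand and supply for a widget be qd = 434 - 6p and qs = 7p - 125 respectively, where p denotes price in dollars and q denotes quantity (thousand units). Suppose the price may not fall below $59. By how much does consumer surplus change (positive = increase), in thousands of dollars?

Without the control the market clears where 434 - 6p = 7p - 125, i.e. p* = 43 and q* = 176.
The floor of 59 is above the equilibrium price 43, so it binds.
At p = 59: qd = 434 - 6·59 = 80 and qs = 7·59 - 125 = 288.
Consumer surplus without the control is ½ · (217/3 - 43) · 176 = 7744/3.
With the floor, consumers buy 80 units at 59, so CS = ½ · (217/3 - 59) · 80 = 1600/3.
Change in consumer surplus = 1600/3 - 7744/3 = -2048.

-2048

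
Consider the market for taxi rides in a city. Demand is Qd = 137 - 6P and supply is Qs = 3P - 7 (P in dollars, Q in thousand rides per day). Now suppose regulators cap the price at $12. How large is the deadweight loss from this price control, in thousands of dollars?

36

Setting quantity demanded equal to quantity supplied, 137 - 6P = 3P - 7, gives P* = 16 and Q* = 41.
Since 12 < 16, the ceiling is binding.
At P = 12: Qd = 137 - 6·12 = 65 and Qs = 3·12 - 7 = 29.
Quantity traded falls to 29. At Q = 29 the demand price is (137 - 29)/6 = 18 and the supply price is (7 + 29)/3 = 12.
Deadweight loss = ½ · (18 - 12) · (41 - 29) = ½ · 6 · 12 = 36.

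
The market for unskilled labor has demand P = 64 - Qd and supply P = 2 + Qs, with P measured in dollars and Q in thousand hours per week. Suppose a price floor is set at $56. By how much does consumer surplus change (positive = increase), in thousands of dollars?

-448.5

Rearranging demand gives Qd = 64 - P; rearranging supply gives Qs = P - 2. Equilibrium: 64 - P = P - 2, so 66 = 2P and P* = 33, Q* = 31.
Since 56 > 33, the floor is binding.
At P = 56: Qd = 64 - 56 = 8 and Qs = 56 - 2 = 54.
Consumer surplus without the control is ½ · (64 - 33) · 31 = 480.5.
With the floor, consumers buy 8 units at 56, so CS = ½ · (64 - 56) · 8 = 32.
Change in consumer surplus = 32 - 480.5 = -448.5.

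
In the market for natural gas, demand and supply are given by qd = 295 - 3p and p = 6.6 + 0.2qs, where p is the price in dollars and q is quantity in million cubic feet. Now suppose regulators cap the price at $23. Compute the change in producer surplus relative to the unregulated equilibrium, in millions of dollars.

-2286

Rearranging supply gives qs = 5p - 33. Without the control the market clears where 295 - 3p = 5p - 33, i.e. p* = 41 and q* = 172.
Because the ceiling (23) lies below the market-clearing price, it is binding.
At p = 23: qd = 295 - 3·23 = 226 and qs = 5·23 - 33 = 82.
Producer surplus without the control is ½ · (41 - 6.6) · 172 = 2958.4.
With the ceiling, producers sell 82 units at 23, so PS = ½ · (23 - 6.6) · 82 = 672.4.
Change in producer surplus = 672.4 - 2958.4 = -2286.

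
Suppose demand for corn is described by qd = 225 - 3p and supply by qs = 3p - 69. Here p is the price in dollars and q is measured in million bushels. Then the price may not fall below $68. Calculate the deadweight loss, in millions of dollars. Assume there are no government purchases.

1083

Without the control the market clears where 225 - 3p = 3p - 69, i.e. p* = 49 and q* = 78.
Because the floor (68) lies above the market-clearing price, it is binding.
At p = 68: qd = 225 - 3·68 = 21 and qs = 3·68 - 69 = 135.
Quantity traded falls to 21. At q = 21 the demand price is (225 - 21)/3 = 68 and the supply price is (69 + 21)/3 = 30.
Deadweight loss = ½ · (68 - 30) · (78 - 21) = ½ · 38 · 57 = 1083.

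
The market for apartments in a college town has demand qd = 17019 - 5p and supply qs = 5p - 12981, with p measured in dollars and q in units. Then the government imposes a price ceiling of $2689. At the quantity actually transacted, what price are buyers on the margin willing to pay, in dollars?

3311

Without the control the market clears where 17019 - 5p = 5p - 12981, i.e. p* = 3000 and q* = 2019.
Because the ceiling (2689) lies below the market-clearing price, it is binding.
At p = 2689: qd = 17019 - 5·2689 = 3574 and qs = 5·2689 - 12981 = 464.
Only 464 units reach the market. On the demand curve, the marginal buyer's willingness to pay at q = 464 is (17019 - 464)/5 = 3311.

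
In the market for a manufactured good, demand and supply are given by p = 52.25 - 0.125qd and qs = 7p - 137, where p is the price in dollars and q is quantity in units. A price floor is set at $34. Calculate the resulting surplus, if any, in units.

0

Rearranging demand gives qd = 418 - 8p. Setting quantity demanded equal to quantity supplied, 418 - 8p = 7p - 137, gives p* = 37 and q* = 122.
Since 34 is below p* = 37, the floor does not bind and the free-market outcome prevails.
Since the control does not bind, there is no surplus.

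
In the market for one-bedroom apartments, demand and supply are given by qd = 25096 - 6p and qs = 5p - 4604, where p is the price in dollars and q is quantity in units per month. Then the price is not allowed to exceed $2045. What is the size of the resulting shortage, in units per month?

7205

Without the control the market clears where 25096 - 6p = 5p - 4604, i.e. p* = 2700 and q* = 8896.
Since 2045 < 2700, the ceiling is binding.
At p = 2045: qd = 25096 - 6·2045 = 12826 and qs = 5·2045 - 4604 = 5621.
Shortage = qd - qs = 12826 - 5621 = 7205.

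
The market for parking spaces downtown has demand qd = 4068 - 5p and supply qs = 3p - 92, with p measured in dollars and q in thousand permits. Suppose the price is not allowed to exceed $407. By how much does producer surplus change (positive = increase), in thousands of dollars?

Setting quantity demanded equal to quantity supplied, 4068 - 5p = 3p - 92, gives p* = 520 and q* = 1468.
Since 407 < 520, the ceiling is binding.
At p = 407: qd = 4068 - 5·407 = 2033 and qs = 3·407 - 92 = 1129.
Producer surplus without the control is ½ · (520 - 92/3) · 1468 = 1077512/3.
With the ceiling, producers sell 1129 units at 407, so PS = ½ · (407 - 92/3) · 1129 = 1274641/6.
Change in producer surplus = 1274641/6 - 1077512/3 = -146730.5.

-146730.5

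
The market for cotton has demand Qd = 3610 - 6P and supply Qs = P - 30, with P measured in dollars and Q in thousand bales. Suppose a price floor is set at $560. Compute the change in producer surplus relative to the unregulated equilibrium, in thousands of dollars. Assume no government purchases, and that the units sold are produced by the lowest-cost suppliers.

Without the control the market clears where 3610 - 6P = P - 30, i.e. P* = 520 and Q* = 490.
Because the floor (560) lies above the market-clearing price, it is binding.
At P = 560: Qd = 3610 - 6·560 = 250 and Qs = 560 - 30 = 530.
Producer surplus without the control is ½ · (520 - 30) · 490 = 120050.
With the floor, 250 units are sold at 560. The supply price at Q = 250 is 280, so PS = ½ · [(560 - 30) + (560 - 280)] · 250 = 101250.
Change in producer surplus = 101250 - 120050 = -18800.

-18800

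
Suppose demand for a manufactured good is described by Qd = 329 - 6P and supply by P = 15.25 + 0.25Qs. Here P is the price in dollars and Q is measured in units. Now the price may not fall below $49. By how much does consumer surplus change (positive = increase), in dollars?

Rearranging supply gives Qs = 4P - 61. Without the control the market clears where 329 - 6P = 4P - 61, i.e. P* = 39 and Q* = 95.
The floor of 49 is above the equilibrium price 39, so it binds.
At P = 49: Qd = 329 - 6·49 = 35 and Qs = 4·49 - 61 = 135.
Consumer surplus without the control is ½ · (329/6 - 39) · 95 = 9025/12.
With the floor, consumers buy 35 units at 49, so CS = ½ · (329/6 - 49) · 35 = 1225/12.
Change in consumer surplus = 1225/12 - 9025/12 = -650.

-650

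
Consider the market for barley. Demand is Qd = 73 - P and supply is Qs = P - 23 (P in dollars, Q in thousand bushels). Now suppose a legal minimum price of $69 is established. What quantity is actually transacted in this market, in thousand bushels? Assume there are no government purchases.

4

Setting quantity demanded equal to quantity supplied, 73 - P = P - 23, gives P* = 48 and Q* = 25.
The floor of 69 is above the equilibrium price 48, so it binds.
At P = 69: Qd = 73 - 69 = 4 and Qs = 69 - 23 = 46.
The quantity actually transacted is the short side, demand: 4.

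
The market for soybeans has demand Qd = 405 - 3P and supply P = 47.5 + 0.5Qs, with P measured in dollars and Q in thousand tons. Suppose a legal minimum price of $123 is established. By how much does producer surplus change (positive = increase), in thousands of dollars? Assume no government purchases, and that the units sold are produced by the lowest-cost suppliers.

-362.25

Rearranging supply gives Qs = 2P - 95. In a free market, 405 - 3P = 2P - 95 gives the equilibrium P* = 100, Q* = 105.
Since 123 > 100, the floor is binding.
At P = 123: Qd = 405 - 3·123 = 36 and Qs = 2·123 - 95 = 151.
Producer surplus without the control is ½ · (100 - 47.5) · 105 = 2756.25.
With the floor, 36 units are sold at 123. The supply price at Q = 36 is 65.5, so PS = ½ · [(123 - 47.5) + (123 - 65.5)] · 36 = 2394.
Change in producer surplus = 2394 - 2756.25 = -362.25.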